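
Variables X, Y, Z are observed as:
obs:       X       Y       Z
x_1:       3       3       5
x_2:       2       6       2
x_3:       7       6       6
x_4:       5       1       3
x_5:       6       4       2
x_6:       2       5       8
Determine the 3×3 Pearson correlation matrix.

Step 1 — column means:
  mean(X) = (3 + 2 + 7 + 5 + 6 + 2) / 6 = 25/6 = 4.1667
  mean(Y) = (3 + 6 + 6 + 1 + 4 + 5) / 6 = 25/6 = 4.1667
  mean(Z) = (5 + 2 + 6 + 3 + 2 + 8) / 6 = 26/6 = 4.3333

Step 2 — sample variances and covariances s[i,j] = (1/(n-1)) · Σ_k (x_{k,i} - mean_i) · (x_{k,j} - mean_j), with n-1 = 5:
  s[X,X] = ((-1.1667)·(-1.1667) + (-2.1667)·(-2.1667) + (2.8333)·(2.8333) + (0.8333)·(0.8333) + (1.8333)·(1.8333) + (-2.1667)·(-2.1667)) / 5 = 22.8333/5 = 4.5667
  s[X,Y] = ((-1.1667)·(-1.1667) + (-2.1667)·(1.8333) + (2.8333)·(1.8333) + (0.8333)·(-3.1667) + (1.8333)·(-0.1667) + (-2.1667)·(0.8333)) / 5 = -2.1667/5 = -0.4333
  s[X,Z] = ((-1.1667)·(0.6667) + (-2.1667)·(-2.3333) + (2.8333)·(1.6667) + (0.8333)·(-1.3333) + (1.8333)·(-2.3333) + (-2.1667)·(3.6667)) / 5 = -4.3333/5 = -0.8667
  s[Y,Y] = ((-1.1667)·(-1.1667) + (1.8333)·(1.8333) + (1.8333)·(1.8333) + (-3.1667)·(-3.1667) + (-0.1667)·(-0.1667) + (0.8333)·(0.8333)) / 5 = 18.8333/5 = 3.7667
  s[Y,Z] = ((-1.1667)·(0.6667) + (1.8333)·(-2.3333) + (1.8333)·(1.6667) + (-3.1667)·(-1.3333) + (-0.1667)·(-2.3333) + (0.8333)·(3.6667)) / 5 = 5.6667/5 = 1.1333
  s[Z,Z] = ((0.6667)·(0.6667) + (-2.3333)·(-2.3333) + (1.6667)·(1.6667) + (-1.3333)·(-1.3333) + (-2.3333)·(-2.3333) + (3.6667)·(3.6667)) / 5 = 29.3333/5 = 5.8667
  Sample standard deviations s_i = √(s[i,i]):
  s(X) = √(4.5667) = 2.137
  s(Y) = √(3.7667) = 1.9408
  s(Z) = √(5.8667) = 2.4221

Step 3 — r_{ij} = s_{ij} / (s_i · s_j):
  r[X,X] = 1 (diagonal).
  r[X,Y] = -0.4333 / (2.137 · 1.9408) = -0.4333 / 4.1474 = -0.1045
  r[X,Z] = -0.8667 / (2.137 · 2.4221) = -0.8667 / 5.176 = -0.1674
  r[Y,Y] = 1 (diagonal).
  r[Y,Z] = 1.1333 / (1.9408 · 2.4221) = 1.1333 / 4.7008 = 0.2411
  r[Z,Z] = 1 (diagonal).

R is symmetric with unit diagonal. Assembling:

R = [[1, -0.1045, -0.1674],
 [-0.1045, 1, 0.2411],
 [-0.1674, 0.2411, 1]]


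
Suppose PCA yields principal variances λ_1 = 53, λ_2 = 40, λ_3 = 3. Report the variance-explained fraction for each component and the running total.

Step 1 — total variance = trace(Sigma) = Σ λ_i = 53 + 40 + 3 = 96.

Step 2 — fraction explained by component i = λ_i / Σ λ:
  PC1: 53/96 = 0.5521
  PC2: 40/96 = 0.4167
  PC3: 3/96 = 0.0312

Step 3 — cumulative fraction after k components = (λ_1 + ... + λ_k) / Σ λ:
  k = 1: 53/96 = 0.5521
  k = 2: (53 + 40)/96 = 93/96 = 0.9688
  k = 3: (53 + 40 + 3)/96 = 96/96 = 1

Summary (fraction, with percent):

explained: PC1 0.5521 (55.21%), PC2 0.4167 (41.67%), PC3 0.0312 (3.12%);  cumulative: 0.5521, 0.9688, 1


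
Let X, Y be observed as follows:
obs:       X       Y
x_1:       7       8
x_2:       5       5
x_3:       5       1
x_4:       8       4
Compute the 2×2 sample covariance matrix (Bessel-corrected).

Step 1 — column means:
  mean(X) = (7 + 5 + 5 + 8) / 4 = 25/4 = 6.25
  mean(Y) = (8 + 5 + 1 + 4) / 4 = 18/4 = 4.5

Step 2 — sample covariance S[i,j] = (1/(n-1)) · Σ_k (x_{k,i} - mean_i) · (x_{k,j} - mean_j), with n-1 = 3.
  S[X,X] = ((0.75)·(0.75) + (-1.25)·(-1.25) + (-1.25)·(-1.25) + (1.75)·(1.75)) / 3 = 6.75/3 = 2.25
  S[X,Y] = ((0.75)·(3.5) + (-1.25)·(0.5) + (-1.25)·(-3.5) + (1.75)·(-0.5)) / 3 = 5.5/3 = 1.8333
  S[Y,Y] = ((3.5)·(3.5) + (0.5)·(0.5) + (-3.5)·(-3.5) + (-0.5)·(-0.5)) / 3 = 25/3 = 8.3333

S is symmetric (S[j,i] = S[i,j]). Assembling:

S = [[2.25, 1.8333],
 [1.8333, 8.3333]]


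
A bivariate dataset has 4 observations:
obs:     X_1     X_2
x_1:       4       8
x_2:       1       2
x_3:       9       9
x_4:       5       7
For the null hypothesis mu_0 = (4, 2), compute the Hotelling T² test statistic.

Step 1 — sample mean vector:
  mean(X_1) = (4 + 1 + 9 + 5) / 4 = 19/4 = 4.75
  mean(X_2) = (8 + 2 + 9 + 7) / 4 = 26/4 = 6.5
  x̄ = (4.75, 6.5),  deviation x̄ - mu_0 = (4.75, 6.5) - (4, 2) = (0.75, 4.5).

Step 2 — sample covariance matrix, S[i,j] = (1/(n-1)) · Σ_k (x_{k,i} - mean_i) · (x_{k,j} - mean_j), divisor n-1 = 3:
  S[X_1,X_1] = ((-0.75)·(-0.75) + (-3.75)·(-3.75) + (4.25)·(4.25) + (0.25)·(0.25)) / 3 = 32.75/3 = 10.9167
  S[X_1,X_2] = ((-0.75)·(1.5) + (-3.75)·(-4.5) + (4.25)·(2.5) + (0.25)·(0.5)) / 3 = 26.5/3 = 8.8333
  S[X_2,X_2] = ((1.5)·(1.5) + (-4.5)·(-4.5) + (2.5)·(2.5) + (0.5)·(0.5)) / 3 = 29/3 = 9.6667
  S = [[10.9167, 8.8333],
 [8.8333, 9.6667]].

Step 3 — invert S. det(S) = 10.9167·9.6667 - (8.8333)² = 27.5.
  S^{-1} = (1/det) · [[d, -b], [-b, a]] = [[0.3515, -0.3212],
 [-0.3212, 0.397]].

Step 4 — quadratic form (x̄ - mu_0)^T · S^{-1} · (x̄ - mu_0):
  S^{-1} · (x̄ - mu_0) = (-1.1818, 1.5455),
  (x̄ - mu_0)^T · [...] = (0.75)·(-1.1818) + (4.5)·(1.5455) = 6.0682.

Step 5 — scale by n: T² = 4 · 6.0682 = 24.2727.

T² ≈ 24.2727


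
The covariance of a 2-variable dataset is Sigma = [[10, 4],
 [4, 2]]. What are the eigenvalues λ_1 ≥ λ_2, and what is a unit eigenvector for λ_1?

Step 1 — characteristic polynomial of 2×2 Sigma:
  det(Sigma - λI) = λ² - trace · λ + det = 0.
  trace = 10 + 2 = 12, det = 10·2 - (4)² = 4.
Step 2 — discriminant:
  Δ = trace² - 4·det = 144 - 16 = 128.
Step 3 — eigenvalues:
  λ = (trace ± √Δ)/2 = (12 ± 11.3137)/2,
  λ_1 = 11.6569,  λ_2 = 0.3431.

Step 4 — unit eigenvector for λ_1: solve (Sigma - λ_1 I)v = 0. First row:
  (10 - 11.6569)·v_x + (4)·v_y = 0, i.e. (-1.6569)·v_x + (4)·v_y = 0,
  so v ∝ (b, λ_1 - a) = (4, 1.6569) = u.
  ||u|| = √((4)² + (1.6569)²) = √(18.7452) ≈ 4.3296,
  v_1 = u/||u|| ≈ (0.9239, 0.3827) (||v_1|| = 1).

λ_1 = 11.6569,  λ_2 = 0.3431;  v_1 ≈ (0.9239, 0.3827)


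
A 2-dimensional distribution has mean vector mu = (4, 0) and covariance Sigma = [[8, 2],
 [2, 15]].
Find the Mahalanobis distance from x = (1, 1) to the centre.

Step 1 — centre the observation: (x - mu) = (-3, 1).

Step 2 — invert Sigma. det(Sigma) = 8·15 - (2)² = 116.
  Sigma^{-1} = (1/det) · [[d, -b], [-b, a]] = [[0.1293, -0.0172],
 [-0.0172, 0.069]].

Step 3 — form the quadratic (x - mu)^T · Sigma^{-1} · (x - mu):
  Sigma^{-1} · (x - mu) = (-0.4052, 0.1207).
  (x - mu)^T · [Sigma^{-1} · (x - mu)] = (-3)·(-0.4052) + (1)·(0.1207) = 1.3362.

Step 4 — take square root: d = √(1.3362) ≈ 1.1559.

d(x, mu) = √(1.3362) ≈ 1.1559


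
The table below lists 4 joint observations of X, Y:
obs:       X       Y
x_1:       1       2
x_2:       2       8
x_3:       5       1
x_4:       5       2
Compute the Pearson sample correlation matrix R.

Step 1 — column means:
  mean(X) = (1 + 2 + 5 + 5) / 4 = 13/4 = 3.25
  mean(Y) = (2 + 8 + 1 + 2) / 4 = 13/4 = 3.25

Step 2 — sample variances and covariances s[i,j] = (1/(n-1)) · Σ_k (x_{k,i} - mean_i) · (x_{k,j} - mean_j), with n-1 = 3:
  s[X,X] = ((-2.25)·(-2.25) + (-1.25)·(-1.25) + (1.75)·(1.75) + (1.75)·(1.75)) / 3 = 12.75/3 = 4.25
  s[X,Y] = ((-2.25)·(-1.25) + (-1.25)·(4.75) + (1.75)·(-2.25) + (1.75)·(-1.25)) / 3 = -9.25/3 = -3.0833
  s[Y,Y] = ((-1.25)·(-1.25) + (4.75)·(4.75) + (-2.25)·(-2.25) + (-1.25)·(-1.25)) / 3 = 30.75/3 = 10.25
  Sample standard deviations s_i = √(s[i,i]):
  s(X) = √(4.25) = 2.0616
  s(Y) = √(10.25) = 3.2016

Step 3 — r_{ij} = s_{ij} / (s_i · s_j):
  r[X,X] = 1 (diagonal).
  r[X,Y] = -3.0833 / (2.0616 · 3.2016) = -3.0833 / 6.6002 = -0.4672
  r[Y,Y] = 1 (diagonal).

R is symmetric with unit diagonal. Assembling:

R = [[1, -0.4672],
 [-0.4672, 1]]


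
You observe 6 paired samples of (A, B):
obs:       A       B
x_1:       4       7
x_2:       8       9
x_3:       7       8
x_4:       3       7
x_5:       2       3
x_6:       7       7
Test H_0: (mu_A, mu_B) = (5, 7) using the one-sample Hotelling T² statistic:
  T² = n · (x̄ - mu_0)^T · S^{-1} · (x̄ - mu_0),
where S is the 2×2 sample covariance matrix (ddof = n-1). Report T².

Step 1 — sample mean vector:
  mean(A) = (4 + 8 + 7 + 3 + 2 + 7) / 6 = 31/6 = 5.1667
  mean(B) = (7 + 9 + 8 + 7 + 3 + 7) / 6 = 41/6 = 6.8333
  x̄ = (5.1667, 6.8333),  deviation x̄ - mu_0 = (5.1667, 6.8333) - (5, 7) = (0.1667, -0.1667).

Step 2 — sample covariance matrix, S[i,j] = (1/(n-1)) · Σ_k (x_{k,i} - mean_i) · (x_{k,j} - mean_j), divisor n-1 = 5:
  S[A,A] = ((-1.1667)·(-1.1667) + (2.8333)·(2.8333) + (1.8333)·(1.8333) + (-2.1667)·(-2.1667) + (-3.1667)·(-3.1667) + (1.8333)·(1.8333)) / 5 = 30.8333/5 = 6.1667
  S[A,B] = ((-1.1667)·(0.1667) + (2.8333)·(2.1667) + (1.8333)·(1.1667) + (-2.1667)·(0.1667) + (-3.1667)·(-3.8333) + (1.8333)·(0.1667)) / 5 = 20.1667/5 = 4.0333
  S[B,B] = ((0.1667)·(0.1667) + (2.1667)·(2.1667) + (1.1667)·(1.1667) + (0.1667)·(0.1667) + (-3.8333)·(-3.8333) + (0.1667)·(0.1667)) / 5 = 20.8333/5 = 4.1667
  S = [[6.1667, 4.0333],
 [4.0333, 4.1667]].

Step 3 — invert S. det(S) = 6.1667·4.1667 - (4.0333)² = 9.4267.
  S^{-1} = (1/det) · [[d, -b], [-b, a]] = [[0.442, -0.4279],
 [-0.4279, 0.6542]].

Step 4 — quadratic form (x̄ - mu_0)^T · S^{-1} · (x̄ - mu_0):
  S^{-1} · (x̄ - mu_0) = (0.145, -0.1803),
  (x̄ - mu_0)^T · [...] = (0.1667)·(0.145) + (-0.1667)·(-0.1803) = 0.0542.

Step 5 — scale by n: T² = 6 · 0.0542 = 0.3253.

T² ≈ 0.3253


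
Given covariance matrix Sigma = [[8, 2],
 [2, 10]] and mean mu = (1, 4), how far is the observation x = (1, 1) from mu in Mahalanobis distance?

Step 1 — centre the observation: (x - mu) = (0, -3).

Step 2 — invert Sigma. det(Sigma) = 8·10 - (2)² = 76.
  Sigma^{-1} = (1/det) · [[d, -b], [-b, a]] = [[0.1316, -0.0263],
 [-0.0263, 0.1053]].

Step 3 — form the quadratic (x - mu)^T · Sigma^{-1} · (x - mu):
  Sigma^{-1} · (x - mu) = (0.0789, -0.3158).
  (x - mu)^T · [Sigma^{-1} · (x - mu)] = (0)·(0.0789) + (-3)·(-0.3158) = 0.9474.

Step 4 — take square root: d = √(0.9474) ≈ 0.9733.

d(x, mu) = √(0.9474) ≈ 0.9733


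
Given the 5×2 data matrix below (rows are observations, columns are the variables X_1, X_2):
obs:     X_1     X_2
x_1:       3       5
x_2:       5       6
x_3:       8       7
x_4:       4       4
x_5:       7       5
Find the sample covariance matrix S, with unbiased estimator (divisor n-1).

Step 1 — column means:
  mean(X_1) = (3 + 5 + 8 + 4 + 7) / 5 = 27/5 = 5.4
  mean(X_2) = (5 + 6 + 7 + 4 + 5) / 5 = 27/5 = 5.4

Step 2 — sample covariance S[i,j] = (1/(n-1)) · Σ_k (x_{k,i} - mean_i) · (x_{k,j} - mean_j), with n-1 = 4.
  S[X_1,X_1] = ((-2.4)·(-2.4) + (-0.4)·(-0.4) + (2.6)·(2.6) + (-1.4)·(-1.4) + (1.6)·(1.6)) / 4 = 17.2/4 = 4.3
  S[X_1,X_2] = ((-2.4)·(-0.4) + (-0.4)·(0.6) + (2.6)·(1.6) + (-1.4)·(-1.4) + (1.6)·(-0.4)) / 4 = 6.2/4 = 1.55
  S[X_2,X_2] = ((-0.4)·(-0.4) + (0.6)·(0.6) + (1.6)·(1.6) + (-1.4)·(-1.4) + (-0.4)·(-0.4)) / 4 = 5.2/4 = 1.3

S is symmetric (S[j,i] = S[i,j]). Assembling:

S = [[4.3, 1.55],
 [1.55, 1.3]]


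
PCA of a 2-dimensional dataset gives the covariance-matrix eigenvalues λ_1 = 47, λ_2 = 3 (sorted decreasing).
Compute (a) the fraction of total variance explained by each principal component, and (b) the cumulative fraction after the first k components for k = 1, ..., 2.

Step 1 — total variance = trace(Sigma) = Σ λ_i = 47 + 3 = 50.

Step 2 — fraction explained by component i = λ_i / Σ λ:
  PC1: 47/50 = 0.94
  PC2: 3/50 = 0.06

Step 3 — cumulative fraction after k components = (λ_1 + ... + λ_k) / Σ λ:
  k = 1: 47/50 = 0.94
  k = 2: (47 + 3)/50 = 50/50 = 1

Summary (fraction, with percent):

explained: PC1 0.94 (94%), PC2 0.06 (6%);  cumulative: 0.94, 1


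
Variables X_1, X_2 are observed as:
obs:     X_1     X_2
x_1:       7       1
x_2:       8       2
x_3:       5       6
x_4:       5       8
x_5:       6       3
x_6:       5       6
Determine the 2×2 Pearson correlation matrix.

Step 1 — column means:
  mean(X_1) = (7 + 8 + 5 + 5 + 6 + 5) / 6 = 36/6 = 6
  mean(X_2) = (1 + 2 + 6 + 8 + 3 + 6) / 6 = 26/6 = 4.3333

Step 2 — sample variances and covariances s[i,j] = (1/(n-1)) · Σ_k (x_{k,i} - mean_i) · (x_{k,j} - mean_j), with n-1 = 5:
  s[X_1,X_1] = ((1)·(1) + (2)·(2) + (-1)·(-1) + (-1)·(-1) + (0)·(0) + (-1)·(-1)) / 5 = 8/5 = 1.6
  s[X_1,X_2] = ((1)·(-3.3333) + (2)·(-2.3333) + (-1)·(1.6667) + (-1)·(3.6667) + (0)·(-1.3333) + (-1)·(1.6667)) / 5 = -15/5 = -3
  s[X_2,X_2] = ((-3.3333)·(-3.3333) + (-2.3333)·(-2.3333) + (1.6667)·(1.6667) + (3.6667)·(3.6667) + (-1.3333)·(-1.3333) + (1.6667)·(1.6667)) / 5 = 37.3333/5 = 7.4667
  Sample standard deviations s_i = √(s[i,i]):
  s(X_1) = √(1.6) = 1.2649
  s(X_2) = √(7.4667) = 2.7325

Step 3 — r_{ij} = s_{ij} / (s_i · s_j):
  r[X_1,X_1] = 1 (diagonal).
  r[X_1,X_2] = -3 / (1.2649 · 2.7325) = -3 / 3.4564 = -0.868
  r[X_2,X_2] = 1 (diagonal).

R is symmetric with unit diagonal. Assembling:

R = [[1, -0.868],
 [-0.868, 1]]


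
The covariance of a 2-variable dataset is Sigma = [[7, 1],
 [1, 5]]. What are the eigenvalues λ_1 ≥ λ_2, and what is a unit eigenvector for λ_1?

Step 1 — characteristic polynomial of 2×2 Sigma:
  det(Sigma - λI) = λ² - trace · λ + det = 0.
  trace = 7 + 5 = 12, det = 7·5 - (1)² = 34.
Step 2 — discriminant:
  Δ = trace² - 4·det = 144 - 136 = 8.
Step 3 — eigenvalues:
  λ = (trace ± √Δ)/2 = (12 ± 2.8284)/2,
  λ_1 = 7.4142,  λ_2 = 4.5858.

Step 4 — unit eigenvector for λ_1: solve (Sigma - λ_1 I)v = 0. First row:
  (7 - 7.4142)·v_x + (1)·v_y = 0, i.e. (-0.4142)·v_x + (1)·v_y = 0,
  so v ∝ (b, λ_1 - a) = (1, 0.4142) = u.
  ||u|| = √((1)² + (0.4142)²) = √(1.1716) ≈ 1.0824,
  v_1 = u/||u|| ≈ (0.9239, 0.3827) (||v_1|| = 1).

λ_1 = 7.4142,  λ_2 = 4.5858;  v_1 ≈ (0.9239, 0.3827)


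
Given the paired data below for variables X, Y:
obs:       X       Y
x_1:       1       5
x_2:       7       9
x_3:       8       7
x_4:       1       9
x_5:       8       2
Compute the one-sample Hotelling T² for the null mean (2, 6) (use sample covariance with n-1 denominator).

Step 1 — sample mean vector:
  mean(X) = (1 + 7 + 8 + 1 + 8) / 5 = 25/5 = 5
  mean(Y) = (5 + 9 + 7 + 9 + 2) / 5 = 32/5 = 6.4
  x̄ = (5, 6.4),  deviation x̄ - mu_0 = (5, 6.4) - (2, 6) = (3, 0.4).

Step 2 — sample covariance matrix, S[i,j] = (1/(n-1)) · Σ_k (x_{k,i} - mean_i) · (x_{k,j} - mean_j), divisor n-1 = 4:
  S[X,X] = ((-4)·(-4) + (2)·(2) + (3)·(3) + (-4)·(-4) + (3)·(3)) / 4 = 54/4 = 13.5
  S[X,Y] = ((-4)·(-1.4) + (2)·(2.6) + (3)·(0.6) + (-4)·(2.6) + (3)·(-4.4)) / 4 = -11/4 = -2.75
  S[Y,Y] = ((-1.4)·(-1.4) + (2.6)·(2.6) + (0.6)·(0.6) + (2.6)·(2.6) + (-4.4)·(-4.4)) / 4 = 35.2/4 = 8.8
  S = [[13.5, -2.75],
 [-2.75, 8.8]].

Step 3 — invert S. det(S) = 13.5·8.8 - (-2.75)² = 111.2375.
  S^{-1} = (1/det) · [[d, -b], [-b, a]] = [[0.0791, 0.0247],
 [0.0247, 0.1214]].

Step 4 — quadratic form (x̄ - mu_0)^T · S^{-1} · (x̄ - mu_0):
  S^{-1} · (x̄ - mu_0) = (0.2472, 0.1227),
  (x̄ - mu_0)^T · [...] = (3)·(0.2472) + (0.4)·(0.1227) = 0.7907.

Step 5 — scale by n: T² = 5 · 0.7907 = 3.9537.

T² ≈ 3.9537


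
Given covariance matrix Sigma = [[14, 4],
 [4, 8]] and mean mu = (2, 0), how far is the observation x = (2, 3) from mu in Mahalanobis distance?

Step 1 — centre the observation: (x - mu) = (0, 3).

Step 2 — invert Sigma. det(Sigma) = 14·8 - (4)² = 96.
  Sigma^{-1} = (1/det) · [[d, -b], [-b, a]] = [[0.0833, -0.0417],
 [-0.0417, 0.1458]].

Step 3 — form the quadratic (x - mu)^T · Sigma^{-1} · (x - mu):
  Sigma^{-1} · (x - mu) = (-0.125, 0.4375).
  (x - mu)^T · [Sigma^{-1} · (x - mu)] = (0)·(-0.125) + (3)·(0.4375) = 1.3125.

Step 4 — take square root: d = √(1.3125) ≈ 1.1456.

d(x, mu) = √(1.3125) ≈ 1.1456


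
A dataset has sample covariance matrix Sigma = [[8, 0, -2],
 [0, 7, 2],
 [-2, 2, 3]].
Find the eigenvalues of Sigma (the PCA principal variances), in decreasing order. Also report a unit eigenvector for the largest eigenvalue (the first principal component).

Step 1 — characteristic polynomial p(λ) = det(λI - Sigma) = λ³ - tr·λ² + c_1·λ - det, where tr = trace, c_1 = sum of the principal 2×2 minors, det = det(Sigma):
  tr = 8 + 7 + 3 = 18,
  c_1 = (8·7 - (0)²) + (8·3 - (-2)²) + (7·3 - (2)²) = 56 + 20 + 17 = 93,
  det = 8·(7·3 - (2)²) - (0)·((0)·3 - (2)·(-2)) + (-2)·((0)·(2) - 7·(-2)) = 8·(17) - (0)·(4) + (-2)·(14) = 108.
  So p(λ) = λ³ - 18λ² + 93λ - 108.
Step 2 — look for an integer root (rational root theorem: any rational root is an integer divisor of 108). Testing λ = 9:
  p(9) = 729 - 1458 + 837 - 108 = 0  ✓
  Dividing out (λ - 9): p(λ) = (λ - 9)(λ² - 9λ + 12).
Step 3 — remaining eigenvalues from the quadratic λ² - 9λ + 12 = 0:
  Δ = 9² - 4·12 = 81 - 48 = 33,  λ = (9 ± √33)/2 = (9 ± 5.7446)/2 ≈ 7.3723 or 1.6277.
  Sorted: λ_1 = 9,  λ_2 = 7.3723,  λ_3 = 1.6277  (check: sum = 18 = tr ✓).

Step 4 — unit eigenvector for λ_1 = 9: v spans the null space of (Sigma - λ_1 I), whose rows are
  r_1 = (-1, 0, -2),  r_2 = (0, -2, 2),  r_3 = (-2, 2, -6).
  v is orthogonal to every row, so take v ∝ r_1 × r_2 = ((0)·(2) - (-2)·(-2), (-2)·(0) - (-1)·(2), (-1)·(-2) - (0)·(0)) = (-4, 2, 2).
  Rescale (divide by 2; multiply by -1 so the first nonzero entry is positive): u = (2, -1, -1).
  ||u|| = √((2)² + (-1)² + (-1)²) = √(6) ≈ 2.4495,  v_1 = u/||u|| ≈ (0.8165, -0.4082, -0.4082) (||v_1|| = 1).

λ_1 = 9,  λ_2 = 7.3723,  λ_3 = 1.6277;  v_1 ≈ (0.8165, -0.4082, -0.4082)


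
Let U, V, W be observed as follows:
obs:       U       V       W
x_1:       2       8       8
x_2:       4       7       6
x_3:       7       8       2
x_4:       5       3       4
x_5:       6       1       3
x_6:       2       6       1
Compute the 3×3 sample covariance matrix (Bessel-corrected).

Step 1 — column means:
  mean(U) = (2 + 4 + 7 + 5 + 6 + 2) / 6 = 26/6 = 4.3333
  mean(V) = (8 + 7 + 8 + 3 + 1 + 6) / 6 = 33/6 = 5.5
  mean(W) = (8 + 6 + 2 + 4 + 3 + 1) / 6 = 24/6 = 4

Step 2 — sample covariance S[i,j] = (1/(n-1)) · Σ_k (x_{k,i} - mean_i) · (x_{k,j} - mean_j), with n-1 = 5.
  S[U,U] = ((-2.3333)·(-2.3333) + (-0.3333)·(-0.3333) + (2.6667)·(2.6667) + (0.6667)·(0.6667) + (1.6667)·(1.6667) + (-2.3333)·(-2.3333)) / 5 = 21.3333/5 = 4.2667
  S[U,V] = ((-2.3333)·(2.5) + (-0.3333)·(1.5) + (2.6667)·(2.5) + (0.6667)·(-2.5) + (1.6667)·(-4.5) + (-2.3333)·(0.5)) / 5 = -10/5 = -2
  S[U,W] = ((-2.3333)·(4) + (-0.3333)·(2) + (2.6667)·(-2) + (0.6667)·(0) + (1.6667)·(-1) + (-2.3333)·(-3)) / 5 = -10/5 = -2
  S[V,V] = ((2.5)·(2.5) + (1.5)·(1.5) + (2.5)·(2.5) + (-2.5)·(-2.5) + (-4.5)·(-4.5) + (0.5)·(0.5)) / 5 = 41.5/5 = 8.3
  S[V,W] = ((2.5)·(4) + (1.5)·(2) + (2.5)·(-2) + (-2.5)·(0) + (-4.5)·(-1) + (0.5)·(-3)) / 5 = 11/5 = 2.2
  S[W,W] = ((4)·(4) + (2)·(2) + (-2)·(-2) + (0)·(0) + (-1)·(-1) + (-3)·(-3)) / 5 = 34/5 = 6.8

S is symmetric (S[j,i] = S[i,j]). Assembling:

S = [[4.2667, -2, -2],
 [-2, 8.3, 2.2],
 [-2, 2.2, 6.8]]


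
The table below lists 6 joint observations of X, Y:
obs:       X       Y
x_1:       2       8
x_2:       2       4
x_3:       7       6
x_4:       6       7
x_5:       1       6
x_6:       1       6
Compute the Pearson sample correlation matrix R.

Step 1 — column means:
  mean(X) = (2 + 2 + 7 + 6 + 1 + 1) / 6 = 19/6 = 3.1667
  mean(Y) = (8 + 4 + 6 + 7 + 6 + 6) / 6 = 37/6 = 6.1667

Step 2 — sample variances and covariances s[i,j] = (1/(n-1)) · Σ_k (x_{k,i} - mean_i) · (x_{k,j} - mean_j), with n-1 = 5:
  s[X,X] = ((-1.1667)·(-1.1667) + (-1.1667)·(-1.1667) + (3.8333)·(3.8333) + (2.8333)·(2.8333) + (-2.1667)·(-2.1667) + (-2.1667)·(-2.1667)) / 5 = 34.8333/5 = 6.9667
  s[X,Y] = ((-1.1667)·(1.8333) + (-1.1667)·(-2.1667) + (3.8333)·(-0.1667) + (2.8333)·(0.8333) + (-2.1667)·(-0.1667) + (-2.1667)·(-0.1667)) / 5 = 2.8333/5 = 0.5667
  s[Y,Y] = ((1.8333)·(1.8333) + (-2.1667)·(-2.1667) + (-0.1667)·(-0.1667) + (0.8333)·(0.8333) + (-0.1667)·(-0.1667) + (-0.1667)·(-0.1667)) / 5 = 8.8333/5 = 1.7667
  Sample standard deviations s_i = √(s[i,i]):
  s(X) = √(6.9667) = 2.6394
  s(Y) = √(1.7667) = 1.3292

Step 3 — r_{ij} = s_{ij} / (s_i · s_j):
  r[X,X] = 1 (diagonal).
  r[X,Y] = 0.5667 / (2.6394 · 1.3292) = 0.5667 / 3.5082 = 0.1615
  r[Y,Y] = 1 (diagonal).

R is symmetric with unit diagonal. Assembling:

R = [[1, 0.1615],
 [0.1615, 1]]


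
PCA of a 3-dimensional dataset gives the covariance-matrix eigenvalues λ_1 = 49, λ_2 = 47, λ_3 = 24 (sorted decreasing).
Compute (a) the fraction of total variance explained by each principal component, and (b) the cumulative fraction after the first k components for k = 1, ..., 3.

Step 1 — total variance = trace(Sigma) = Σ λ_i = 49 + 47 + 24 = 120.

Step 2 — fraction explained by component i = λ_i / Σ λ:
  PC1: 49/120 = 0.4083
  PC2: 47/120 = 0.3917
  PC3: 24/120 = 0.2

Step 3 — cumulative fraction after k components = (λ_1 + ... + λ_k) / Σ λ:
  k = 1: 49/120 = 0.4083
  k = 2: (49 + 47)/120 = 96/120 = 0.8
  k = 3: (49 + 47 + 24)/120 = 120/120 = 1

Summary (fraction, with percent):

explained: PC1 0.4083 (40.83%), PC2 0.3917 (39.17%), PC3 0.2 (20%);  cumulative: 0.4083, 0.8, 1


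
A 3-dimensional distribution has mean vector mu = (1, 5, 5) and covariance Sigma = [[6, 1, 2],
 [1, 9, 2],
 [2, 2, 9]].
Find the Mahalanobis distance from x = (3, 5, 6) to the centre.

Step 1 — centre the observation: (x - mu) = (2, 0, 1).

Step 2 — invert Sigma (cofactor / det for 3×3, or solve directly):
  Sigma^{-1} = [[0.1812, -0.0118, -0.0376],
 [-0.0118, 0.1176, -0.0235],
 [-0.0376, -0.0235, 0.1247]].

Step 3 — form the quadratic (x - mu)^T · Sigma^{-1} · (x - mu):
  Sigma^{-1} · (x - mu) = (0.3247, -0.0471, 0.0494).
  (x - mu)^T · [Sigma^{-1} · (x - mu)] = (2)·(0.3247) + (0)·(-0.0471) + (1)·(0.0494) = 0.6988.

Step 4 — take square root: d = √(0.6988) ≈ 0.836.

d(x, mu) = √(0.6988) ≈ 0.836


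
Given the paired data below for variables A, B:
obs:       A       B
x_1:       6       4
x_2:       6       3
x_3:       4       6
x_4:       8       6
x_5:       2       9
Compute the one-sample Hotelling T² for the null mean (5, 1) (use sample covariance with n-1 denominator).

Step 1 — sample mean vector:
  mean(A) = (6 + 6 + 4 + 8 + 2) / 5 = 26/5 = 5.2
  mean(B) = (4 + 3 + 6 + 6 + 9) / 5 = 28/5 = 5.6
  x̄ = (5.2, 5.6),  deviation x̄ - mu_0 = (5.2, 5.6) - (5, 1) = (0.2, 4.6).

Step 2 — sample covariance matrix, S[i,j] = (1/(n-1)) · Σ_k (x_{k,i} - mean_i) · (x_{k,j} - mean_j), divisor n-1 = 4:
  S[A,A] = ((0.8)·(0.8) + (0.8)·(0.8) + (-1.2)·(-1.2) + (2.8)·(2.8) + (-3.2)·(-3.2)) / 4 = 20.8/4 = 5.2
  S[A,B] = ((0.8)·(-1.6) + (0.8)·(-2.6) + (-1.2)·(0.4) + (2.8)·(0.4) + (-3.2)·(3.4)) / 4 = -13.6/4 = -3.4
  S[B,B] = ((-1.6)·(-1.6) + (-2.6)·(-2.6) + (0.4)·(0.4) + (0.4)·(0.4) + (3.4)·(3.4)) / 4 = 21.2/4 = 5.3
  S = [[5.2, -3.4],
 [-3.4, 5.3]].

Step 3 — invert S. det(S) = 5.2·5.3 - (-3.4)² = 16.
  S^{-1} = (1/det) · [[d, -b], [-b, a]] = [[0.3312, 0.2125],
 [0.2125, 0.325]].

Step 4 — quadratic form (x̄ - mu_0)^T · S^{-1} · (x̄ - mu_0):
  S^{-1} · (x̄ - mu_0) = (1.0437, 1.5375),
  (x̄ - mu_0)^T · [...] = (0.2)·(1.0437) + (4.6)·(1.5375) = 7.2812.

Step 5 — scale by n: T² = 5 · 7.2812 = 36.4062.

T² ≈ 36.4062


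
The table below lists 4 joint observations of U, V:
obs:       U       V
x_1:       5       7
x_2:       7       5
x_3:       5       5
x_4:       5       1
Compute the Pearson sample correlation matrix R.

Step 1 — column means:
  mean(U) = (5 + 7 + 5 + 5) / 4 = 22/4 = 5.5
  mean(V) = (7 + 5 + 5 + 1) / 4 = 18/4 = 4.5

Step 2 — sample variances and covariances s[i,j] = (1/(n-1)) · Σ_k (x_{k,i} - mean_i) · (x_{k,j} - mean_j), with n-1 = 3:
  s[U,U] = ((-0.5)·(-0.5) + (1.5)·(1.5) + (-0.5)·(-0.5) + (-0.5)·(-0.5)) / 3 = 3/3 = 1
  s[U,V] = ((-0.5)·(2.5) + (1.5)·(0.5) + (-0.5)·(0.5) + (-0.5)·(-3.5)) / 3 = 1/3 = 0.3333
  s[V,V] = ((2.5)·(2.5) + (0.5)·(0.5) + (0.5)·(0.5) + (-3.5)·(-3.5)) / 3 = 19/3 = 6.3333
  Sample standard deviations s_i = √(s[i,i]):
  s(U) = √(1) = 1
  s(V) = √(6.3333) = 2.5166

Step 3 — r_{ij} = s_{ij} / (s_i · s_j):
  r[U,U] = 1 (diagonal).
  r[U,V] = 0.3333 / (1 · 2.5166) = 0.3333 / 2.5166 = 0.1325
  r[V,V] = 1 (diagonal).

R is symmetric with unit diagonal. Assembling:

R = [[1, 0.1325],
 [0.1325, 1]]


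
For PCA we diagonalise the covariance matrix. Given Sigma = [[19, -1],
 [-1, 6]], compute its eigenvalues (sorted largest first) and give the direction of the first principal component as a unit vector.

Step 1 — characteristic polynomial of 2×2 Sigma:
  det(Sigma - λI) = λ² - trace · λ + det = 0.
  trace = 19 + 6 = 25, det = 19·6 - (-1)² = 113.
Step 2 — discriminant:
  Δ = trace² - 4·det = 625 - 452 = 173.
Step 3 — eigenvalues:
  λ = (trace ± √Δ)/2 = (25 ± 13.1529)/2,
  λ_1 = 19.0765,  λ_2 = 5.9235.

Step 4 — unit eigenvector for λ_1: solve (Sigma - λ_1 I)v = 0. First row:
  (19 - 19.0765)·v_x + (-1)·v_y = 0, i.e. (-0.0765)·v_x + (-1)·v_y = 0,
  so v ∝ (b, λ_1 - a) = (-1, 0.0765); multiply by -1 so the first entry is positive: u = (1, -0.0765).
  ||u|| = √((1)² + (-0.0765)²) = √(1.0058) ≈ 1.0029,
  v_1 = u/||u|| ≈ (0.9971, -0.0763) (||v_1|| = 1).

λ_1 = 19.0765,  λ_2 = 5.9235;  v_1 ≈ (0.9971, -0.0763)


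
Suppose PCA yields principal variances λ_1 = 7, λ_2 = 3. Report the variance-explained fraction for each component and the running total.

Step 1 — total variance = trace(Sigma) = Σ λ_i = 7 + 3 = 10.

Step 2 — fraction explained by component i = λ_i / Σ λ:
  PC1: 7/10 = 0.7
  PC2: 3/10 = 0.3

Step 3 — cumulative fraction after k components = (λ_1 + ... + λ_k) / Σ λ:
  k = 1: 7/10 = 0.7
  k = 2: (7 + 3)/10 = 10/10 = 1

Summary (fraction, with percent):

explained: PC1 0.7 (70%), PC2 0.3 (30%);  cumulative: 0.7, 1


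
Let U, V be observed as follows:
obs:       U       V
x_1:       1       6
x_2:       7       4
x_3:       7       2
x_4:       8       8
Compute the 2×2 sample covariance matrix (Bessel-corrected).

Step 1 — column means:
  mean(U) = (1 + 7 + 7 + 8) / 4 = 23/4 = 5.75
  mean(V) = (6 + 4 + 2 + 8) / 4 = 20/4 = 5

Step 2 — sample covariance S[i,j] = (1/(n-1)) · Σ_k (x_{k,i} - mean_i) · (x_{k,j} - mean_j), with n-1 = 3.
  S[U,U] = ((-4.75)·(-4.75) + (1.25)·(1.25) + (1.25)·(1.25) + (2.25)·(2.25)) / 3 = 30.75/3 = 10.25
  S[U,V] = ((-4.75)·(1) + (1.25)·(-1) + (1.25)·(-3) + (2.25)·(3)) / 3 = -3/3 = -1
  S[V,V] = ((1)·(1) + (-1)·(-1) + (-3)·(-3) + (3)·(3)) / 3 = 20/3 = 6.6667

S is symmetric (S[j,i] = S[i,j]). Assembling:

S = [[10.25, -1],
 [-1, 6.6667]]


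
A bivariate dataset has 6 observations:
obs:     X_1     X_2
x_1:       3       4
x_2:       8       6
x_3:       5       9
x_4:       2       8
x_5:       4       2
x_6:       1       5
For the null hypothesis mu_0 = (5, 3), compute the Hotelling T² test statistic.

Step 1 — sample mean vector:
  mean(X_1) = (3 + 8 + 5 + 2 + 4 + 1) / 6 = 23/6 = 3.8333
  mean(X_2) = (4 + 6 + 9 + 8 + 2 + 5) / 6 = 34/6 = 5.6667
  x̄ = (3.8333, 5.6667),  deviation x̄ - mu_0 = (3.8333, 5.6667) - (5, 3) = (-1.1667, 2.6667).

Step 2 — sample covariance matrix, S[i,j] = (1/(n-1)) · Σ_k (x_{k,i} - mean_i) · (x_{k,j} - mean_j), divisor n-1 = 5:
  S[X_1,X_1] = ((-0.8333)·(-0.8333) + (4.1667)·(4.1667) + (1.1667)·(1.1667) + (-1.8333)·(-1.8333) + (0.1667)·(0.1667) + (-2.8333)·(-2.8333)) / 5 = 30.8333/5 = 6.1667
  S[X_1,X_2] = ((-0.8333)·(-1.6667) + (4.1667)·(0.3333) + (1.1667)·(3.3333) + (-1.8333)·(2.3333) + (0.1667)·(-3.6667) + (-2.8333)·(-0.6667)) / 5 = 3.6667/5 = 0.7333
  S[X_2,X_2] = ((-1.6667)·(-1.6667) + (0.3333)·(0.3333) + (3.3333)·(3.3333) + (2.3333)·(2.3333) + (-3.6667)·(-3.6667) + (-0.6667)·(-0.6667)) / 5 = 33.3333/5 = 6.6667
  S = [[6.1667, 0.7333],
 [0.7333, 6.6667]].

Step 3 — invert S. det(S) = 6.1667·6.6667 - (0.7333)² = 40.5733.
  S^{-1} = (1/det) · [[d, -b], [-b, a]] = [[0.1643, -0.0181],
 [-0.0181, 0.152]].

Step 4 — quadratic form (x̄ - mu_0)^T · S^{-1} · (x̄ - mu_0):
  S^{-1} · (x̄ - mu_0) = (-0.2399, 0.4264),
  (x̄ - mu_0)^T · [...] = (-1.1667)·(-0.2399) + (2.6667)·(0.4264) = 1.4169.

Step 5 — scale by n: T² = 6 · 1.4169 = 8.5015.

T² ≈ 8.5015


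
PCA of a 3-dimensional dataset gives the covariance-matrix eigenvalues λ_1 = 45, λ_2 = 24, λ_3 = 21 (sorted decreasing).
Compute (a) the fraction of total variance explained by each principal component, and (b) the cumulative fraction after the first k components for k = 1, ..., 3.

Step 1 — total variance = trace(Sigma) = Σ λ_i = 45 + 24 + 21 = 90.

Step 2 — fraction explained by component i = λ_i / Σ λ:
  PC1: 45/90 = 0.5
  PC2: 24/90 = 0.2667
  PC3: 21/90 = 0.2333

Step 3 — cumulative fraction after k components = (λ_1 + ... + λ_k) / Σ λ:
  k = 1: 45/90 = 0.5
  k = 2: (45 + 24)/90 = 69/90 = 0.7667
  k = 3: (45 + 24 + 21)/90 = 90/90 = 1

Summary (fraction, with percent):

explained: PC1 0.5 (50%), PC2 0.2667 (26.67%), PC3 0.2333 (23.33%);  cumulative: 0.5, 0.7667, 1


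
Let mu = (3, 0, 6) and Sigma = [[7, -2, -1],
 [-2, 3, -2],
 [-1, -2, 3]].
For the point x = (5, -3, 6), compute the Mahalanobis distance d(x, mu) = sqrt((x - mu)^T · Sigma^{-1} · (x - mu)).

Step 1 — centre the observation: (x - mu) = (2, -3, 0).

Step 2 — invert Sigma (cofactor / det for 3×3, or solve directly):
  Sigma^{-1} = [[0.4167, 0.6667, 0.5833],
 [0.6667, 1.6667, 1.3333],
 [0.5833, 1.3333, 1.4167]].

Step 3 — form the quadratic (x - mu)^T · Sigma^{-1} · (x - mu):
  Sigma^{-1} · (x - mu) = (-1.1667, -3.6667, -2.8333).
  (x - mu)^T · [Sigma^{-1} · (x - mu)] = (2)·(-1.1667) + (-3)·(-3.6667) + (0)·(-2.8333) = 8.6667.

Step 4 — take square root: d = √(8.6667) ≈ 2.9439.

d(x, mu) = √(8.6667) ≈ 2.9439


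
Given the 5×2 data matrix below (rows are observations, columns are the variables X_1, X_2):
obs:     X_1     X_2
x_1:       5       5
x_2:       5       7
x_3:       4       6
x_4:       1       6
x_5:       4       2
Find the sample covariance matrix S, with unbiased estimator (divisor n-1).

Step 1 — column means:
  mean(X_1) = (5 + 5 + 4 + 1 + 4) / 5 = 19/5 = 3.8
  mean(X_2) = (5 + 7 + 6 + 6 + 2) / 5 = 26/5 = 5.2

Step 2 — sample covariance S[i,j] = (1/(n-1)) · Σ_k (x_{k,i} - mean_i) · (x_{k,j} - mean_j), with n-1 = 4.
  S[X_1,X_1] = ((1.2)·(1.2) + (1.2)·(1.2) + (0.2)·(0.2) + (-2.8)·(-2.8) + (0.2)·(0.2)) / 4 = 10.8/4 = 2.7
  S[X_1,X_2] = ((1.2)·(-0.2) + (1.2)·(1.8) + (0.2)·(0.8) + (-2.8)·(0.8) + (0.2)·(-3.2)) / 4 = -0.8/4 = -0.2
  S[X_2,X_2] = ((-0.2)·(-0.2) + (1.8)·(1.8) + (0.8)·(0.8) + (0.8)·(0.8) + (-3.2)·(-3.2)) / 4 = 14.8/4 = 3.7

S is symmetric (S[j,i] = S[i,j]). Assembling:

S = [[2.7, -0.2],
 [-0.2, 3.7]]


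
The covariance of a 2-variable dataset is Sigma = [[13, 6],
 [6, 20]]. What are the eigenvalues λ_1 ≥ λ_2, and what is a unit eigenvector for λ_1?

Step 1 — characteristic polynomial of 2×2 Sigma:
  det(Sigma - λI) = λ² - trace · λ + det = 0.
  trace = 13 + 20 = 33, det = 13·20 - (6)² = 224.
Step 2 — discriminant:
  Δ = trace² - 4·det = 1089 - 896 = 193.
Step 3 — eigenvalues:
  λ = (trace ± √Δ)/2 = (33 ± 13.8924)/2,
  λ_1 = 23.4462,  λ_2 = 9.5538.

Step 4 — unit eigenvector for λ_1: solve (Sigma - λ_1 I)v = 0. First row:
  (13 - 23.4462)·v_x + (6)·v_y = 0, i.e. (-10.4462)·v_x + (6)·v_y = 0,
  so v ∝ (b, λ_1 - a) = (6, 10.4462) = u.
  ||u|| = √((6)² + (10.4462)²) = √(145.1236) ≈ 12.0467,
  v_1 = u/||u|| ≈ (0.4981, 0.8671) (||v_1|| = 1).

λ_1 = 23.4462,  λ_2 = 9.5538;  v_1 ≈ (0.4981, 0.8671)


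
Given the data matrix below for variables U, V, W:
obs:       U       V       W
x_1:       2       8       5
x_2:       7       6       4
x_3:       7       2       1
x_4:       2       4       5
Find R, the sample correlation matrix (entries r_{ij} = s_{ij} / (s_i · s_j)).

Step 1 — column means:
  mean(U) = (2 + 7 + 7 + 2) / 4 = 18/4 = 4.5
  mean(V) = (8 + 6 + 2 + 4) / 4 = 20/4 = 5
  mean(W) = (5 + 4 + 1 + 5) / 4 = 15/4 = 3.75

Step 2 — sample variances and covariances s[i,j] = (1/(n-1)) · Σ_k (x_{k,i} - mean_i) · (x_{k,j} - mean_j), with n-1 = 3:
  s[U,U] = ((-2.5)·(-2.5) + (2.5)·(2.5) + (2.5)·(2.5) + (-2.5)·(-2.5)) / 3 = 25/3 = 8.3333
  s[U,V] = ((-2.5)·(3) + (2.5)·(1) + (2.5)·(-3) + (-2.5)·(-1)) / 3 = -10/3 = -3.3333
  s[U,W] = ((-2.5)·(1.25) + (2.5)·(0.25) + (2.5)·(-2.75) + (-2.5)·(1.25)) / 3 = -12.5/3 = -4.1667
  s[V,V] = ((3)·(3) + (1)·(1) + (-3)·(-3) + (-1)·(-1)) / 3 = 20/3 = 6.6667
  s[V,W] = ((3)·(1.25) + (1)·(0.25) + (-3)·(-2.75) + (-1)·(1.25)) / 3 = 11/3 = 3.6667
  s[W,W] = ((1.25)·(1.25) + (0.25)·(0.25) + (-2.75)·(-2.75) + (1.25)·(1.25)) / 3 = 10.75/3 = 3.5833
  Sample standard deviations s_i = √(s[i,i]):
  s(U) = √(8.3333) = 2.8868
  s(V) = √(6.6667) = 2.582
  s(W) = √(3.5833) = 1.893

Step 3 — r_{ij} = s_{ij} / (s_i · s_j):
  r[U,U] = 1 (diagonal).
  r[U,V] = -3.3333 / (2.8868 · 2.582) = -3.3333 / 7.4536 = -0.4472
  r[U,W] = -4.1667 / (2.8868 · 1.893) = -4.1667 / 5.4645 = -0.7625
  r[V,V] = 1 (diagonal).
  r[V,W] = 3.6667 / (2.582 · 1.893) = 3.6667 / 4.8876 = 0.7502
  r[W,W] = 1 (diagonal).

R is symmetric with unit diagonal. Assembling:

R = [[1, -0.4472, -0.7625],
 [-0.4472, 1, 0.7502],
 [-0.7625, 0.7502, 1]]


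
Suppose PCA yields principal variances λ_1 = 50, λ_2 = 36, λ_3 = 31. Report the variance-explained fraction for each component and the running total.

Step 1 — total variance = trace(Sigma) = Σ λ_i = 50 + 36 + 31 = 117.

Step 2 — fraction explained by component i = λ_i / Σ λ:
  PC1: 50/117 = 0.4274
  PC2: 36/117 = 0.3077
  PC3: 31/117 = 0.265

Step 3 — cumulative fraction after k components = (λ_1 + ... + λ_k) / Σ λ:
  k = 1: 50/117 = 0.4274
  k = 2: (50 + 36)/117 = 86/117 = 0.735
  k = 3: (50 + 36 + 31)/117 = 117/117 = 1

Summary (fraction, with percent):

explained: PC1 0.4274 (42.74%), PC2 0.3077 (30.77%), PC3 0.265 (26.5%);  cumulative: 0.4274, 0.735, 1


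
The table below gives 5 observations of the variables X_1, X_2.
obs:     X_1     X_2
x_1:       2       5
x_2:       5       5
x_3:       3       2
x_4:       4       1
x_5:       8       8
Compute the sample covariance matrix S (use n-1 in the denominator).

Step 1 — column means:
  mean(X_1) = (2 + 5 + 3 + 4 + 8) / 5 = 22/5 = 4.4
  mean(X_2) = (5 + 5 + 2 + 1 + 8) / 5 = 21/5 = 4.2

Step 2 — sample covariance S[i,j] = (1/(n-1)) · Σ_k (x_{k,i} - mean_i) · (x_{k,j} - mean_j), with n-1 = 4.
  S[X_1,X_1] = ((-2.4)·(-2.4) + (0.6)·(0.6) + (-1.4)·(-1.4) + (-0.4)·(-0.4) + (3.6)·(3.6)) / 4 = 21.2/4 = 5.3
  S[X_1,X_2] = ((-2.4)·(0.8) + (0.6)·(0.8) + (-1.4)·(-2.2) + (-0.4)·(-3.2) + (3.6)·(3.8)) / 4 = 16.6/4 = 4.15
  S[X_2,X_2] = ((0.8)·(0.8) + (0.8)·(0.8) + (-2.2)·(-2.2) + (-3.2)·(-3.2) + (3.8)·(3.8)) / 4 = 30.8/4 = 7.7

S is symmetric (S[j,i] = S[i,j]). Assembling:

S = [[5.3, 4.15],
 [4.15, 7.7]]


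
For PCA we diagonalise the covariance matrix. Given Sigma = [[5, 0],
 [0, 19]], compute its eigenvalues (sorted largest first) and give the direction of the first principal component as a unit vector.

Step 1 — characteristic polynomial of 2×2 Sigma:
  det(Sigma - λI) = λ² - trace · λ + det = 0.
  trace = 5 + 19 = 24, det = 5·19 - (0)² = 95.
Step 2 — discriminant:
  Δ = trace² - 4·det = 576 - 380 = 196.
Step 3 — eigenvalues:
  λ = (trace ± √Δ)/2 = (24 ± 14)/2,
  λ_1 = 19,  λ_2 = 5.

Step 4 — unit eigenvector for λ_1: Sigma is diagonal, so its eigenvectors are the coordinate axes. λ_1 = 19 is the diagonal entry on the second coordinate axis, hence
  v_1 = (0, 1) (||v_1|| = 1).

λ_1 = 19,  λ_2 = 5;  v_1 ≈ (0, 1)


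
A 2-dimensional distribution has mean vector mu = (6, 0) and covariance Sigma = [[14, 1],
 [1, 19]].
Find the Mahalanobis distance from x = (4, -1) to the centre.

Step 1 — centre the observation: (x - mu) = (-2, -1).

Step 2 — invert Sigma. det(Sigma) = 14·19 - (1)² = 265.
  Sigma^{-1} = (1/det) · [[d, -b], [-b, a]] = [[0.0717, -0.0038],
 [-0.0038, 0.0528]].

Step 3 — form the quadratic (x - mu)^T · Sigma^{-1} · (x - mu):
  Sigma^{-1} · (x - mu) = (-0.1396, -0.0453).
  (x - mu)^T · [Sigma^{-1} · (x - mu)] = (-2)·(-0.1396) + (-1)·(-0.0453) = 0.3245.

Step 4 — take square root: d = √(0.3245) ≈ 0.5697.

d(x, mu) = √(0.3245) ≈ 0.5697


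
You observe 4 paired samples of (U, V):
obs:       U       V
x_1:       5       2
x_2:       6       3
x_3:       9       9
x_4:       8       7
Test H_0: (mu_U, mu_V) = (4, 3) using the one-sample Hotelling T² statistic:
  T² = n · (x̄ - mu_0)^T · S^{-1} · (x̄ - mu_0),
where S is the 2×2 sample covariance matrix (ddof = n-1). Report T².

Step 1 — sample mean vector:
  mean(U) = (5 + 6 + 9 + 8) / 4 = 28/4 = 7
  mean(V) = (2 + 3 + 9 + 7) / 4 = 21/4 = 5.25
  x̄ = (7, 5.25),  deviation x̄ - mu_0 = (7, 5.25) - (4, 3) = (3, 2.25).

Step 2 — sample covariance matrix, S[i,j] = (1/(n-1)) · Σ_k (x_{k,i} - mean_i) · (x_{k,j} - mean_j), divisor n-1 = 3:
  S[U,U] = ((-2)·(-2) + (-1)·(-1) + (2)·(2) + (1)·(1)) / 3 = 10/3 = 3.3333
  S[U,V] = ((-2)·(-3.25) + (-1)·(-2.25) + (2)·(3.75) + (1)·(1.75)) / 3 = 18/3 = 6
  S[V,V] = ((-3.25)·(-3.25) + (-2.25)·(-2.25) + (3.75)·(3.75) + (1.75)·(1.75)) / 3 = 32.75/3 = 10.9167
  S = [[3.3333, 6],
 [6, 10.9167]].

Step 3 — invert S. det(S) = 3.3333·10.9167 - (6)² = 0.3889.
  S^{-1} = (1/det) · [[d, -b], [-b, a]] = [[28.0714, -15.4286],
 [-15.4286, 8.5714]].

Step 4 — quadratic form (x̄ - mu_0)^T · S^{-1} · (x̄ - mu_0):
  S^{-1} · (x̄ - mu_0) = (49.5, -27),
  (x̄ - mu_0)^T · [...] = (3)·(49.5) + (2.25)·(-27) = 87.75.

Step 5 — scale by n: T² = 4 · 87.75 = 351.

T² ≈ 351


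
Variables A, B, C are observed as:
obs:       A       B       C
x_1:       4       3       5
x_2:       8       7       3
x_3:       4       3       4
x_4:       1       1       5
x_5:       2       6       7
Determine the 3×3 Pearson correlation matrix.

Step 1 — column means:
  mean(A) = (4 + 8 + 4 + 1 + 2) / 5 = 19/5 = 3.8
  mean(B) = (3 + 7 + 3 + 1 + 6) / 5 = 20/5 = 4
  mean(C) = (5 + 3 + 4 + 5 + 7) / 5 = 24/5 = 4.8

Step 2 — sample variances and covariances s[i,j] = (1/(n-1)) · Σ_k (x_{k,i} - mean_i) · (x_{k,j} - mean_j), with n-1 = 4:
  s[A,A] = ((0.2)·(0.2) + (4.2)·(4.2) + (0.2)·(0.2) + (-2.8)·(-2.8) + (-1.8)·(-1.8)) / 4 = 28.8/4 = 7.2
  s[A,B] = ((0.2)·(-1) + (4.2)·(3) + (0.2)·(-1) + (-2.8)·(-3) + (-1.8)·(2)) / 4 = 17/4 = 4.25
  s[A,C] = ((0.2)·(0.2) + (4.2)·(-1.8) + (0.2)·(-0.8) + (-2.8)·(0.2) + (-1.8)·(2.2)) / 4 = -12.2/4 = -3.05
  s[B,B] = ((-1)·(-1) + (3)·(3) + (-1)·(-1) + (-3)·(-3) + (2)·(2)) / 4 = 24/4 = 6
  s[B,C] = ((-1)·(0.2) + (3)·(-1.8) + (-1)·(-0.8) + (-3)·(0.2) + (2)·(2.2)) / 4 = -1/4 = -0.25
  s[C,C] = ((0.2)·(0.2) + (-1.8)·(-1.8) + (-0.8)·(-0.8) + (0.2)·(0.2) + (2.2)·(2.2)) / 4 = 8.8/4 = 2.2
  Sample standard deviations s_i = √(s[i,i]):
  s(A) = √(7.2) = 2.6833
  s(B) = √(6) = 2.4495
  s(C) = √(2.2) = 1.4832

Step 3 — r_{ij} = s_{ij} / (s_i · s_j):
  r[A,A] = 1 (diagonal).
  r[A,B] = 4.25 / (2.6833 · 2.4495) = 4.25 / 6.5727 = 0.6466
  r[A,C] = -3.05 / (2.6833 · 1.4832) = -3.05 / 3.9799 = -0.7663
  r[B,B] = 1 (diagonal).
  r[B,C] = -0.25 / (2.4495 · 1.4832) = -0.25 / 3.6332 = -0.0688
  r[C,C] = 1 (diagonal).

R is symmetric with unit diagonal. Assembling:

R = [[1, 0.6466, -0.7663],
 [0.6466, 1, -0.0688],
 [-0.7663, -0.0688, 1]]


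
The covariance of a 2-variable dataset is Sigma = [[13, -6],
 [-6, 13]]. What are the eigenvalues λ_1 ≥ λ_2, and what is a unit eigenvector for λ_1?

Step 1 — characteristic polynomial of 2×2 Sigma:
  det(Sigma - λI) = λ² - trace · λ + det = 0.
  trace = 13 + 13 = 26, det = 13·13 - (-6)² = 133.
Step 2 — discriminant:
  Δ = trace² - 4·det = 676 - 532 = 144.
Step 3 — eigenvalues:
  λ = (trace ± √Δ)/2 = (26 ± 12)/2,
  λ_1 = 19,  λ_2 = 7.

Step 4 — unit eigenvector for λ_1: solve (Sigma - λ_1 I)v = 0. First row:
  (13 - 19)·v_x + (-6)·v_y = 0, i.e. (-6)·v_x + (-6)·v_y = 0,
  so v ∝ (b, λ_1 - a) = (-6, 6); multiply by -1 so the first entry is positive: u = (6, -6).
  ||u|| = √((6)² + (-6)²) = √(72) ≈ 8.4853,
  v_1 = u/||u|| ≈ (0.7071, -0.7071) (||v_1|| = 1).

λ_1 = 19,  λ_2 = 7;  v_1 ≈ (0.7071, -0.7071)


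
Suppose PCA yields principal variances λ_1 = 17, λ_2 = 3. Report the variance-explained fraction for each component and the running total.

Step 1 — total variance = trace(Sigma) = Σ λ_i = 17 + 3 = 20.

Step 2 — fraction explained by component i = λ_i / Σ λ:
  PC1: 17/20 = 0.85
  PC2: 3/20 = 0.15

Step 3 — cumulative fraction after k components = (λ_1 + ... + λ_k) / Σ λ:
  k = 1: 17/20 = 0.85
  k = 2: (17 + 3)/20 = 20/20 = 1

Summary (fraction, with percent):

explained: PC1 0.85 (85%), PC2 0.15 (15%);  cumulative: 0.85, 1
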